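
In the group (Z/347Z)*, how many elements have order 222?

0

φ(347) = 347 − 1 = 346 = 2 · 173.
In a cyclic group of order 346, there are φ(d) elements of order d for each divisor d of 346, and zero for non-divisors.
Since 222 ∤ 346, the count is 0.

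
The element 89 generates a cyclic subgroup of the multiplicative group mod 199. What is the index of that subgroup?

2

By Lagrange's theorem, ord_199(89) divides φ(199) = 199 − 1 = 198 = 2 · 3^2 · 11.
Divisors of 198: 1, 2, 3, 6, 9, 11, 18, 22, 33, 66, 99, 198.
Test each divisor d:
89^1 ≡ 89
89^2 ≡ 160
89^3 ≡ 111
89^6 ≡ 182
89^9 ≡ 103
89^11 ≡ 162
89^18 ≡ 62
89^22 ≡ 175
89^33 ≡ 92
89^66 ≡ 106
89^99 ≡ 1
So ord_199(89) = 99, hence |⟨89⟩| = 99.
The index is φ(199) / ord(89) = 198 / 99 = 2.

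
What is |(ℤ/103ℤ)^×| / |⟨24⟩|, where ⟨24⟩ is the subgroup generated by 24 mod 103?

3

The order of 24 must divide φ(103) = 103 − 1 = 102 = 2 · 3 · 17.
Divisors of 102: 1, 2, 3, 6, 17, 34, 51, 102.
Compute 24^d (mod 103) for the divisors d until we hit 1:
24^1 ≡ 24 (mod 103)
24^2 ≡ 61 (mod 103)
24^3 ≡ 22 (mod 103)
24^6 ≡ 72 (mod 103)
24^17 ≡ 102 (mod 103)
24^34 ≡ 1 (mod 103) ✓
So ord_103(24) = 34, hence |⟨24⟩| = 34.
[(Z/103Z)^× : ⟨24⟩] = 102/34 = 3.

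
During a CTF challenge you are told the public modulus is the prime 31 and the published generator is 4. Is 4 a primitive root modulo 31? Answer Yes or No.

φ(31) = 31 − 1 = 30 = 2 · 3 · 5.
An element g generates (Z/31Z)^× iff g^(30/q) ≢ 1 (mod 31) for each prime q ∈ {2, 3, 5}.
4^15 ≡ 1 (mod 31)  [q = 2: ≡ 1 ✗]
4^10 ≡ 1 (mod 31)  [q = 3: ≡ 1 ✗]
4^6 ≡ 4 (mod 31)  [q = 5: ≢ 1 ✓]
The check at q = 2 fails, so 4 generates a proper subgroup.

No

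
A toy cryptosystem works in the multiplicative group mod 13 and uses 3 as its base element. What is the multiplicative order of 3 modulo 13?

3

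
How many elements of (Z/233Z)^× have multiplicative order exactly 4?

φ(233) = 233 − 1 = 232 = 2^3 · 29.
In a cyclic group of order 232, there are φ(d) elements of order d for each divisor d of 232, and zero for non-divisors.
4 = 2^2 divides 232, and φ(4) = 2.

2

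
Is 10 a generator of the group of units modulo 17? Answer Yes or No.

φ(17) = 17 − 1 = 16 = 2^4.
It suffices to check that the order of 10 is not a proper divisor of 16: compute 10^(16/q) for q ∈ {2}.
10^8 ≡ 16 (mod 17)  [q = 2: ≢ 1 ✓]
Every test exponent gives a nontrivial residue, hence 10 generates the full group.

Yes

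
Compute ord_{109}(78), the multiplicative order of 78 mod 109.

27

The order of 78 must divide φ(109) = 109 − 1 = 108 = 2^2 · 3^3.
Divisors of 108: 1, 2, 3, 4, 6, 9, 12, 18, 27, 36, 54, 108.
Compute 78^d (mod 109) for the divisors d until we hit 1:
78^1 ≡ 78
78^2 ≡ 89
78^3 ≡ 75
78^4 ≡ 73
78^6 ≡ 66
78^9 ≡ 45
78^12 ≡ 105
78^18 ≡ 63
78^27 ≡ 1
The smallest such exponent is 27, so the order of 78 is 27.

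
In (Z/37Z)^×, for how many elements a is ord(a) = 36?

12

φ(37) = 37 − 1 = 36 = 2^2 · 3^2.
Since (Z/37Z)^× is cyclic of order 36, the number of elements of order d is φ(d) when d | 36 and 0 otherwise.
36 = 2^2 · 3^2 divides 36, and φ(36) = 12.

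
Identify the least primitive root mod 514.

φ(514) = φ(2)·φ(257) = 1·256 = 256 = 2^8.
g is a primitive root iff g^(256/q) ≢ 1 (mod 514) for each prime q ∈ {2}.
g = 2: gcd(2, 514) = 2 > 1, not a unit — skip.
g = 3: 3^128 ≡ 513 — none is 1, so 3 is a primitive root.
So 3 is the smallest generator of (Z/514Z)^×.

3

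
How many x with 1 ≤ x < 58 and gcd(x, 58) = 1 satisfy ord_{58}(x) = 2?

1

φ(58) = φ(2)·φ(29) = 1·28 = 28 = 2^2 · 7.
(Z/58Z)^× is cyclic (|G| = 28); a cyclic group of order m has exactly φ(d) elements of each order d | m, and none otherwise.
2 | 28, and φ(2) = 2 − 1 = 1.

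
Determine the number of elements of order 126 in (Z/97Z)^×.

φ(97) = 97 − 1 = 96 = 2^5 · 3.
(Z/97Z)^× is cyclic (|G| = 96); a cyclic group of order m has exactly φ(d) elements of each order d | m, and none otherwise.
Since 126 ∤ 96, the count is 0.

0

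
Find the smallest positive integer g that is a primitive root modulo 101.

φ(101) = 101 − 1 = 100 = 2^2 · 5^2.
Test candidates g = 2, 3, … against the prime factors q ∈ {2, 5} of φ(101): g is a generator iff g^(100/q) ≢ 1 for every such q.
g = 2: 2^50 ≡ 100; 2^20 ≡ 95 — none is 1, so 2 is a primitive root.
The smallest primitive root modulo 101 is 2.

2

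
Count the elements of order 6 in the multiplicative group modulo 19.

2

φ(19) = 19 − 1 = 18 = 2 · 3^2.
Since (Z/19Z)^× is cyclic of order 18, the number of elements of order d is φ(d) when d | 18 and 0 otherwise.
6 = 2 · 3 divides 18, and φ(6) = 2.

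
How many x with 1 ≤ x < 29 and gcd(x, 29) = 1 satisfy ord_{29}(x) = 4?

2

φ(29) = 29 − 1 = 28 = 2^2 · 7.
(Z/29Z)^× is cyclic (|G| = 28); a cyclic group of order m has exactly φ(d) elements of each order d | m, and none otherwise.
4 = 2^2 divides 28, and φ(4) = 2.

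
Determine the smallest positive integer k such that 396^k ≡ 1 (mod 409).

136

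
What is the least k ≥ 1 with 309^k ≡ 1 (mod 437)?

198

Since 309 ∈ (Z/437Z)^×, its order divides φ(437) = φ(19·23) = (19−1)·(23−1) = 18·22 = 396 = 2^2 · 3^2 · 11.
Divisors of 396: 1, 2, 3, 4, 6, 9, 11, 12, 18, 22, 33, 36, 44, 66, 99, 132, 198, 396.
Evaluate successive powers at the divisors of 396:
309^1 ≡ 309
309^2 ≡ 215
309^3 ≡ 11
309^4 ≡ 340
309^6 ≡ 121
309^9 ≡ 20
309^11 ≡ 367
309^12 ≡ 220
309^18 ≡ 400
309^22 ≡ 93
309^33 ≡ 45
309^36 ≡ 58
309^44 ≡ 346
309^66 ≡ 277
309^99 ≡ 229
309^132 ≡ 254
309^198 ≡ 1
So ord_437(309) = 198.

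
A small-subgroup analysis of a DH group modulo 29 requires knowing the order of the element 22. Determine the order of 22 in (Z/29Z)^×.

14

ord(22) | φ(29) = 29 − 1 = 28 = 2^2 · 7.
Divisors of 28: 1, 2, 4, 7, 14, 28.
Check 22^d mod 29 for each divisor in increasing order:
22^1 ≡ 22
22^2 ≡ 20
22^4 ≡ 23
22^7 ≡ 28
22^14 ≡ 1
The smallest such exponent is 14, so the order of 22 is 14.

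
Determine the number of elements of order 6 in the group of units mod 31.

φ(31) = 31 − 1 = 30 = 2 · 3 · 5.
(Z/31Z)^× is cyclic (|G| = 30); a cyclic group of order m has exactly φ(d) elements of each order d | m, and none otherwise.
6 = 2 · 3 divides 30, and φ(6) = 2.

2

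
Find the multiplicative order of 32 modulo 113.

28

The order of 32 must divide φ(113) = 113 − 1 = 112 = 2^4 · 7.
Divisors of 112: 1, 2, 4, 7, 8, 14, 16, 28, 56, 112.
Evaluate successive powers at the divisors of 112:
32^1 ≡ 32 (mod 113)
32^2 ≡ 7 (mod 113)
32^4 ≡ 49 (mod 113)
32^7 ≡ 15 (mod 113)
32^8 ≡ 28 (mod 113)
32^14 ≡ 112 (mod 113)
32^16 ≡ 106 (mod 113)
32^28 ≡ 1 (mod 113) ✓
Hence ord(32) = 28.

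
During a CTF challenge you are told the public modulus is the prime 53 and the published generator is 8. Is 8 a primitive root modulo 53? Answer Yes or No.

Yes

φ(53) = 53 − 1 = 52 = 2^2 · 13.
It suffices to check that the order of 8 is not a proper divisor of 52: compute 8^(52/q) for q ∈ {2, 13}.
8^26 ≡ 52 (mod 53)  [q = 2: ≢ 1 ✓]
8^4 ≡ 15 (mod 53)  [q = 13: ≢ 1 ✓]
None equal 1, so ord_53(8) = 52: 8 is a primitive root.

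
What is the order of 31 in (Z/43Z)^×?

The order of 31 must divide φ(43) = 43 − 1 = 42 = 2 · 3 · 7.
Divisors of 42: 1, 2, 3, 6, 7, 14, 21, 42.
Compute 31^d (mod 43) for the divisors d until we hit 1:
31^1 ≡ 31 (mod 43)
31^2 ≡ 15 (mod 43)
31^3 ≡ 35 (mod 43)
31^6 ≡ 21 (mod 43)
31^7 ≡ 6 (mod 43)
31^14 ≡ 36 (mod 43)
31^21 ≡ 1 (mod 43) ✓
Hence ord(31) = 21.

21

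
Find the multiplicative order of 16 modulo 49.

By Lagrange's theorem, ord_49(16) divides φ(49) = φ(7^2) = 7·(7−1) = 42 = 2 · 3 · 7.
Divisors of 42: 1, 2, 3, 6, 7, 14, 21, 42.
Compute 16^d (mod 49) for the divisors d until we hit 1:
16^1 ≡ 16 (mod 49)
16^2 ≡ 11 (mod 49)
16^3 ≡ 29 (mod 49)
16^6 ≡ 8 (mod 49)
16^7 ≡ 30 (mod 49)
16^14 ≡ 18 (mod 49)
16^21 ≡ 1 (mod 49) ✓
The smallest such exponent is 21, so the order of 16 is 21.

21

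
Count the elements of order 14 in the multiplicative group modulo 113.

6

φ(113) = 113 − 1 = 112 = 2^4 · 7.
Since (Z/113Z)^× is cyclic of order 112, the number of elements of order d is φ(d) when d | 112 and 0 otherwise.
14 = 2 · 7 divides 112, and φ(14) = 6.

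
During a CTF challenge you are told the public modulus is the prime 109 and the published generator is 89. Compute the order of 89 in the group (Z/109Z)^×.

By Lagrange's theorem, ord_109(89) divides φ(109) = 109 − 1 = 108 = 2^2 · 3^3.
Divisors of 108: 1, 2, 3, 4, 6, 9, 12, 18, 27, 36, 54, 108.
Evaluate successive powers at the divisors of 108:
89^1 ≡ 89
89^2 ≡ 73
89^3 ≡ 66
89^4 ≡ 97
89^6 ≡ 105
89^9 ≡ 63
89^12 ≡ 16
89^18 ≡ 45
89^27 ≡ 1
Hence ord(89) = 27.

27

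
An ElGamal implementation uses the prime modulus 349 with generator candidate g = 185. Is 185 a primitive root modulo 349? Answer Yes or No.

φ(349) = 349 − 1 = 348 = 2^2 · 3 · 29.
185 is a primitive root mod 349 iff 185^(φ(349)/q) ≢ 1 for every prime q | φ(349), i.e. q ∈ {2, 3, 29}.
185^174 ≡ 1 (mod 349)  [q = 2: ≡ 1 ✗]
185^116 ≡ 122 (mod 349)  [q = 3: ≢ 1 ✓]
185^12 ≡ 210 (mod 349)  [q = 29: ≢ 1 ✓]
Since 185^174 ≡ 1, the order of 185 divides 174 < 348, so 185 is not a primitive root.

No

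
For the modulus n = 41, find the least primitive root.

φ(41) = 41 − 1 = 40 = 2^3 · 5.
Test candidates g = 2, 3, … against the prime factors q ∈ {2, 5} of φ(41): g is a generator iff g^(40/q) ≢ 1 for every such q.
g = 2: 2^20 ≡ 1 — hits 1, so not a primitive root.
g = 3: 3^20 ≡ 40; 3^8 ≡ 1 — hits 1, so not a primitive root.
g = 4: 4^20 ≡ 1 — hits 1, so not a primitive root.
g = 5: 5^20 ≡ 1 — hits 1, so not a primitive root.
g = 6: 6^20 ≡ 40; 6^8 ≡ 10 — none is 1, so 6 is a primitive root.
So 6 is the smallest generator of (Z/41Z)^×.

6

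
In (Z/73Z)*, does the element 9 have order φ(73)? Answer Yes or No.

No

φ(73) = 73 − 1 = 72 = 2^3 · 3^2.
9 is a primitive root mod 73 iff 9^(φ(73)/q) ≢ 1 for every prime q | φ(73), i.e. q ∈ {2, 3}.
9^36 ≡ 1 (mod 73)  [q = 2: ≡ 1 ✗]
9^24 ≡ 1 (mod 73)  [q = 3: ≡ 1 ✗]
Since 9^36 ≡ 1, the order of 9 divides 36 < 72, so 9 is not a primitive root.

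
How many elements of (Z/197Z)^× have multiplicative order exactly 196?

84

φ(197) = 197 − 1 = 196 = 2^2 · 7^2.
(Z/197Z)^× is cyclic (|G| = 196); a cyclic group of order m has exactly φ(d) elements of each order d | m, and none otherwise.
196 = 2^2 · 7^2 divides 196, and φ(196) = 84.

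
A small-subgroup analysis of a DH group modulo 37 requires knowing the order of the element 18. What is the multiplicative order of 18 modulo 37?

Since 18 ∈ (Z/37Z)^×, its order divides φ(37) = 37 − 1 = 36 = 2^2 · 3^2.
Divisors of 36: 1, 2, 3, 4, 6, 9, 12, 18, 36.
Compute 18^d (mod 37) for the divisors d until we hit 1:
18^1 ≡ 18
18^2 ≡ 28
18^3 ≡ 23
18^4 ≡ 7
18^6 ≡ 11
18^9 ≡ 31
18^12 ≡ 10
18^18 ≡ 36
18^36 ≡ 1
So ord_37(18) = 36.

36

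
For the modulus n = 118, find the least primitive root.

φ(118) = φ(2)·φ(59) = 1·58 = 58 = 2 · 29.
g is a primitive root iff g^(58/q) ≢ 1 (mod 118) for each prime q ∈ {2, 29}.
g = 2: gcd(2, 118) = 2 > 1, not a unit — skip.
g = 3: 3^29 ≡ 1 — hits 1, so not a primitive root.
g = 4: gcd(4, 118) = 2 > 1, not a unit — skip.
g = 5: 5^29 ≡ 1 — hits 1, so not a primitive root.
g = 6: gcd(6, 118) = 2 > 1, not a unit — skip.
g = 7: 7^29 ≡ 1 — hits 1, so not a primitive root.
g = 8: gcd(8, 118) = 2 > 1, not a unit — skip.
g = 9: 9^29 ≡ 1 — hits 1, so not a primitive root.
g = 10: gcd(10, 118) = 2 > 1, not a unit — skip.
g = 11: 11^29 ≡ 117; 11^2 ≡ 3 — none is 1, so 11 is a primitive root.
The smallest primitive root modulo 118 is 11.

11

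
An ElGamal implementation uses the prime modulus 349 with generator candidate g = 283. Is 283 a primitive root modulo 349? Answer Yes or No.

No

φ(349) = 349 − 1 = 348 = 2^2 · 3 · 29.
It suffices to check that the order of 283 is not a proper divisor of 348: compute 283^(348/q) for q ∈ {2, 3, 29}.
283^174 ≡ 1 (mod 349)  [q = 2: ≡ 1 ✗]
283^116 ≡ 1 (mod 349)  [q = 3: ≡ 1 ✗]
283^12 ≡ 313 (mod 349)  [q = 29: ≢ 1 ✓]
Since 283^174 ≡ 1, the order of 283 divides 174 < 348, so 283 is not a primitive root.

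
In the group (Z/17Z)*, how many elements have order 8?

4

φ(17) = 17 − 1 = 16 = 2^4.
(Z/17Z)^× is cyclic (|G| = 16); a cyclic group of order m has exactly φ(d) elements of each order d | m, and none otherwise.
8 = 2^3 divides 16, and φ(8) = 4.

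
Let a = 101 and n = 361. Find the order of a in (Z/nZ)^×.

The order of 101 must divide φ(361) = φ(19^2) = 19·(19−1) = 342 = 2 · 3^2 · 19.
Divisors of 342: 1, 2, 3, 6, 9, 18, 19, 38, 57, 114, 171, 342.
Check 101^d mod 361 for each divisor in increasing order:
101^1 ≡ 101 (mod 361)
101^2 ≡ 93 (mod 361)
101^3 ≡ 7 (mod 361)
101^6 ≡ 49 (mod 361)
101^9 ≡ 343 (mod 361)
101^18 ≡ 324 (mod 361)
101^19 ≡ 234 (mod 361)
101^38 ≡ 245 (mod 361)
101^57 ≡ 292 (mod 361)
101^114 ≡ 68 (mod 361)
101^171 ≡ 1 (mod 361) ✓
The smallest such exponent is 171, so the order of 101 is 171.

171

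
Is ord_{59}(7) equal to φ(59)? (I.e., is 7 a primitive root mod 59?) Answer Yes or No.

φ(59) = 59 − 1 = 58 = 2 · 29.
7 is a primitive root mod 59 iff 7^(φ(59)/q) ≢ 1 for every prime q | φ(59), i.e. q ∈ {2, 29}.
7^29 ≡ 1 (mod 59)  [q = 2: ≡ 1 ✗]
7^2 ≡ 49 (mod 59)  [q = 29: ≢ 1 ✓]
The check at q = 2 fails, so 7 generates a proper subgroup.

No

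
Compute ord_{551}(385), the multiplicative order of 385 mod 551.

252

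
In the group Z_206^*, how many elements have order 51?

32

φ(206) = φ(2)·φ(103) = 1·102 = 102 = 2 · 3 · 17.
In a cyclic group of order 102, there are φ(d) elements of order d for each divisor d of 102, and zero for non-divisors.
51 = 3 · 17 divides 102, and φ(51) = 32.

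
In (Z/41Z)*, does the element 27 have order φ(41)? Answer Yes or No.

φ(41) = 41 − 1 = 40 = 2^3 · 5.
It suffices to check that the order of 27 is not a proper divisor of 40: compute 27^(40/q) for q ∈ {2, 5}.
27^20 ≡ 40 (mod 41)  [q = 2: ≢ 1 ✓]
27^8 ≡ 1 (mod 41)  [q = 5: ≡ 1 ✗]
27^8 ≡ 1 shows ord(27) | 8, strictly less than φ(41); not a primitive root.

No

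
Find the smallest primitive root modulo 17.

φ(17) = 17 − 1 = 16 = 2^4.
Test candidates g = 2, 3, … against the prime factors q ∈ {2} of φ(17): g is a generator iff g^(16/q) ≢ 1 for every such q.
g = 2: 2^8 ≡ 1 — hits 1, so not a primitive root.
g = 3: 3^8 ≡ 16 — none is 1, so 3 is a primitive root.
So 3 is the smallest generator of (Z/17Z)^×.

3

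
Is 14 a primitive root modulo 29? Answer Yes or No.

Yes

φ(29) = 29 − 1 = 28 = 2^2 · 7.
14 is a primitive root mod 29 iff 14^(φ(29)/q) ≢ 1 for every prime q | φ(29), i.e. q ∈ {2, 7}.
14^14 ≡ 28 (mod 29)  [q = 2: ≢ 1 ✓]
14^4 ≡ 20 (mod 29)  [q = 7: ≢ 1 ✓]
All checks pass, so 14 has order 28 and is a primitive root modulo 29.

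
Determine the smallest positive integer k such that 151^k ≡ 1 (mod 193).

32

The order of 151 must divide φ(193) = 193 − 1 = 192 = 2^6 · 3.
Divisors of 192: 1, 2, 3, 4, 6, 8, 12, 16, 24, 32, 48, 64, 96, 192.
Compute 151^d (mod 193) for the divisors d until we hit 1:
151^1 ≡ 151
151^2 ≡ 27
151^3 ≡ 24
151^4 ≡ 150
151^6 ≡ 190
151^8 ≡ 112
151^12 ≡ 9
151^16 ≡ 192
151^24 ≡ 81
151^32 ≡ 1
The smallest such exponent is 32, so the order of 151 is 32.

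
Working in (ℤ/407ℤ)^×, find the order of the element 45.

12

ord(45) | φ(407) = φ(11·37) = (11−1)·(37−1) = 10·36 = 360 = 2^3 · 3^2 · 5.
Divisors of 360: 1, 2, 3, 4, 5, 6, 8, 9, 10, 12, 15, 18, 20, 24, 30, 36, 40, 45, 60, 72, 90, 120, 180, 360.
Evaluate successive powers at the divisors of 360:
45^1 ≡ 45
45^2 ≡ 397
45^3 ≡ 364
45^4 ≡ 100
45^5 ≡ 23
45^6 ≡ 221
45^8 ≡ 232
45^9 ≡ 265
45^10 ≡ 122
45^12 ≡ 1
The smallest such exponent is 12, so the order of 45 is 12.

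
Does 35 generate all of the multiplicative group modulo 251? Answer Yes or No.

No

φ(251) = 251 − 1 = 250 = 2 · 5^3.
35 is a primitive root mod 251 iff 35^(φ(251)/q) ≢ 1 for every prime q | φ(251), i.e. q ∈ {2, 5}.
35^125 ≡ 1 (mod 251)  [q = 2: ≡ 1 ✗]
35^50 ≡ 113 (mod 251)  [q = 5: ≢ 1 ✓]
The check at q = 2 fails, so 35 generates a proper subgroup.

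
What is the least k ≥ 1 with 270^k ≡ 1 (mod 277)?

Since 270 ∈ (Z/277Z)^×, its order divides φ(277) = 277 − 1 = 276 = 2^2 · 3 · 23.
Divisors of 276: 1, 2, 3, 4, 6, 12, 23, 46, 69, 92, 138, 276.
Compute 270^d (mod 277) for the divisors d until we hit 1:
270^1 ≡ 270 (mod 277)
270^2 ≡ 49 (mod 277)
270^3 ≡ 211 (mod 277)
270^4 ≡ 185 (mod 277)
270^6 ≡ 201 (mod 277)
270^12 ≡ 236 (mod 277)
270^23 ≡ 116 (mod 277)
270^46 ≡ 160 (mod 277)
270^69 ≡ 1 (mod 277) ✓
Therefore the multiplicative order of 270 modulo 277 is 69.

69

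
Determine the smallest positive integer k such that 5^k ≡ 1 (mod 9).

6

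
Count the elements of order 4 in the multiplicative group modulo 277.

2

φ(277) = 277 − 1 = 276 = 2^2 · 3 · 23.
Since (Z/277Z)^× is cyclic of order 276, the number of elements of order d is φ(d) when d | 276 and 0 otherwise.
4 = 2^2 divides 276, and φ(4) = 2.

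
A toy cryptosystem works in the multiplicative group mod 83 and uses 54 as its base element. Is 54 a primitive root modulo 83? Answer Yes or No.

Yes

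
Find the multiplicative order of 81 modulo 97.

12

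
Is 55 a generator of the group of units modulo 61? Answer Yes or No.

φ(61) = 61 − 1 = 60 = 2^2 · 3 · 5.
An element g generates (Z/61Z)^× iff g^(60/q) ≢ 1 (mod 61) for each prime q ∈ {2, 3, 5}.
55^30 ≡ 60 (mod 61)  [q = 2: ≢ 1 ✓]
55^20 ≡ 47 (mod 61)  [q = 3: ≢ 1 ✓]
55^12 ≡ 20 (mod 61)  [q = 5: ≢ 1 ✓]
Every test exponent gives a nontrivial residue, hence 55 generates the full group.

Yes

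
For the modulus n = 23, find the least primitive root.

φ(23) = 23 − 1 = 22 = 2 · 11.
g is a primitive root iff g^(22/q) ≢ 1 (mod 23) for each prime q ∈ {2, 11}.
g = 2: 2^11 ≡ 1 — hits 1, so not a primitive root.
g = 3: 3^11 ≡ 1 — hits 1, so not a primitive root.
g = 4: 4^11 ≡ 1 — hits 1, so not a primitive root.
g = 5: 5^11 ≡ 22; 5^2 ≡ 2 — none is 1, so 5 is a primitive root.
Hence the least primitive root of 23 is 5.

5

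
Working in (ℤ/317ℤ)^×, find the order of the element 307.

Since 307 ∈ (Z/317Z)^×, its order divides φ(317) = 317 − 1 = 316 = 2^2 · 79.
Divisors of 316: 1, 2, 4, 79, 158, 316.
Evaluate successive powers at the divisors of 316:
307^1 ≡ 307 (mod 317)
307^2 ≡ 100 (mod 317)
307^4 ≡ 173 (mod 317)
307^79 ≡ 316 (mod 317)
307^158 ≡ 1 (mod 317) ✓
So ord_317(307) = 158.

158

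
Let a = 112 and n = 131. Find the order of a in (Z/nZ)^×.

13

Since 112 ∈ (Z/131Z)^×, its order divides φ(131) = 131 − 1 = 130 = 2 · 5 · 13.
Divisors of 130: 1, 2, 5, 10, 13, 26, 65, 130.
Evaluate successive powers at the divisors of 130:
112^1 ≡ 112 (mod 131)
112^2 ≡ 99 (mod 131)
112^5 ≡ 63 (mod 131)
112^10 ≡ 39 (mod 131)
112^13 ≡ 1 (mod 131) ✓
So ord_131(112) = 13.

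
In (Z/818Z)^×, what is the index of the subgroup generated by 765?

Since 765 ∈ (Z/818Z)^×, its order divides φ(818) = φ(2)·φ(409) = 1·408 = 408 = 2^3 · 3 · 17.
Divisors of 408: 1, 2, 3, 4, 6, 8, 12, 17, 24, 34, 51, 68, 102, 136, 204, 408.
Compute 765^d (mod 818) for the divisors d until we hit 1:
765^1 ≡ 765 (mod 818)
765^2 ≡ 355 (mod 818)
765^3 ≡ 817 (mod 818)
765^4 ≡ 53 (mod 818)
765^6 ≡ 1 (mod 818) ✓
So ord_818(765) = 6, hence |⟨765⟩| = 6.
[(Z/818Z)^× : ⟨765⟩] = 408/6 = 68.

68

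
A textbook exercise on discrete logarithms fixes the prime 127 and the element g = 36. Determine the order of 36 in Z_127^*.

63

Since 36 ∈ (Z/127Z)^×, its order divides φ(127) = 127 − 1 = 126 = 2 · 3^2 · 7.
Divisors of 126: 1, 2, 3, 6, 7, 9, 14, 18, 21, 42, 63, 126.
Evaluate successive powers at the divisors of 126:
36^1 ≡ 36
36^2 ≡ 26
36^3 ≡ 47
36^6 ≡ 50
36^7 ≡ 22
36^9 ≡ 64
36^14 ≡ 103
36^18 ≡ 32
36^21 ≡ 107
36^42 ≡ 19
36^63 ≡ 1
So ord_127(36) = 63.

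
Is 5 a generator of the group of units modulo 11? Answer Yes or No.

No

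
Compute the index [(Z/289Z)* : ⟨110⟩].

34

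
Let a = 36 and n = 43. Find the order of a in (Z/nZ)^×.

The order of 36 must divide φ(43) = 43 − 1 = 42 = 2 · 3 · 7.
Divisors of 42: 1, 2, 3, 6, 7, 14, 21, 42.
Check 36^d mod 43 for each divisor in increasing order:
36^1 ≡ 36
36^2 ≡ 6
36^3 ≡ 1
So ord_43(36) = 3.

3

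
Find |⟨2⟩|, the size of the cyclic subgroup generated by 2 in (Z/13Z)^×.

12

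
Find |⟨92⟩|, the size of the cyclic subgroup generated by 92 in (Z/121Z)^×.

55

By Lagrange's theorem, ord_121(92) divides φ(121) = φ(11^2) = 11·(11−1) = 110 = 2 · 5 · 11.
Divisors of 110: 1, 2, 5, 10, 11, 22, 55, 110.
Check 92^d mod 121 for each divisor in increasing order:
92^1 ≡ 92
92^2 ≡ 115
92^5 ≡ 45
92^10 ≡ 89
92^11 ≡ 81
92^22 ≡ 27
92^55 ≡ 1
Therefore the multiplicative order of 92 modulo 121 is 55.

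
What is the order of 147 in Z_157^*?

Since 147 ∈ (Z/157Z)^×, its order divides φ(157) = 157 − 1 = 156 = 2^2 · 3 · 13.
Divisors of 156: 1, 2, 3, 4, 6, 12, 13, 26, 39, 52, 78, 156.
Compute 147^d (mod 157) for the divisors d until we hit 1:
147^1 ≡ 147 (mod 157)
147^2 ≡ 100 (mod 157)
147^3 ≡ 99 (mod 157)
147^4 ≡ 109 (mod 157)
147^6 ≡ 67 (mod 157)
147^12 ≡ 93 (mod 157)
147^13 ≡ 12 (mod 157)
147^26 ≡ 144 (mod 157)
147^39 ≡ 1 (mod 157) ✓
So ord_157(147) = 39.

39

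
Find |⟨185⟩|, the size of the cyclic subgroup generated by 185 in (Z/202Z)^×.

Since 185 ∈ (Z/202Z)^×, its order divides φ(202) = φ(2)·φ(101) = 1·100 = 100 = 2^2 · 5^2.
Divisors of 100: 1, 2, 4, 5, 10, 20, 25, 50, 100.
Test each divisor d:
185^1 ≡ 185 (mod 202)
185^2 ≡ 87 (mod 202)
185^4 ≡ 95 (mod 202)
185^5 ≡ 1 (mod 202) ✓
The smallest such exponent is 5, so the order of 185 is 5.

5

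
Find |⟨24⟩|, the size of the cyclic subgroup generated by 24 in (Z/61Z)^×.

20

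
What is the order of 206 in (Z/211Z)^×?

70

By Lagrange's theorem, ord_211(206) divides φ(211) = 211 − 1 = 210 = 2 · 3 · 5 · 7.
Divisors of 210: 1, 2, 3, 5, 6, 7, 10, 14, 15, 21, 30, 35, 42, 70, 105, 210.
Check 206^d mod 211 for each divisor in increasing order:
206^1 ≡ 206
206^2 ≡ 25
206^3 ≡ 86
206^5 ≡ 40
206^6 ≡ 11
206^7 ≡ 156
206^10 ≡ 123
206^14 ≡ 71
206^15 ≡ 67
206^21 ≡ 104
206^30 ≡ 58
206^35 ≡ 210
206^42 ≡ 55
206^70 ≡ 1
So ord_211(206) = 70.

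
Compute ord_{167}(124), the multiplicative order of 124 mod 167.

The order of 124 must divide φ(167) = 167 − 1 = 166 = 2 · 83.
Divisors of 166: 1, 2, 83, 166.
Compute 124^d (mod 167) for the divisors d until we hit 1:
124^1 ≡ 124 (mod 167)
124^2 ≡ 12 (mod 167)
124^83 ≡ 1 (mod 167) ✓
Therefore the multiplicative order of 124 modulo 167 is 83.

83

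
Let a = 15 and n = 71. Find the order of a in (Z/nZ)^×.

35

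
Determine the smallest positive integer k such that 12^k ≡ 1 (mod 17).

16

Since 12 ∈ (Z/17Z)^×, its order divides φ(17) = 17 − 1 = 16 = 2^4.
Divisors of 16: 1, 2, 4, 8, 16.
Check 12^d mod 17 for each divisor in increasing order:
12^1 ≡ 12 (mod 17)
12^2 ≡ 8 (mod 17)
12^4 ≡ 13 (mod 17)
12^8 ≡ 16 (mod 17)
12^16 ≡ 1 (mod 17) ✓
So ord_17(12) = 16.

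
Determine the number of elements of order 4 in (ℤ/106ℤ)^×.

φ(106) = φ(2)·φ(53) = 1·52 = 52 = 2^2 · 13.
In a cyclic group of order 52, there are φ(d) elements of order d for each divisor d of 52, and zero for non-divisors.
4 = 2^2 divides 52, and φ(4) = 2.

2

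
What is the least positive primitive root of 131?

2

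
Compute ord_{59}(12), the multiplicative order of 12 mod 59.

Since 12 ∈ (Z/59Z)^×, its order divides φ(59) = 59 − 1 = 58 = 2 · 29.
Divisors of 58: 1, 2, 29, 58.
Test each divisor d:
12^1 ≡ 12
12^2 ≡ 26
12^29 ≡ 1
Therefore the multiplicative order of 12 modulo 59 is 29.

29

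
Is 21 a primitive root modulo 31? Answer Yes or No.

Yes

φ(31) = 31 − 1 = 30 = 2 · 3 · 5.
21 is a primitive root mod 31 iff 21^(φ(31)/q) ≢ 1 for every prime q | φ(31), i.e. q ∈ {2, 3, 5}.
21^15 ≡ 30 (mod 31)  [q = 2: ≢ 1 ✓]
21^10 ≡ 5 (mod 31)  [q = 3: ≢ 1 ✓]
21^6 ≡ 2 (mod 31)  [q = 5: ≢ 1 ✓]
All checks pass, so 21 has order 30 and is a primitive root modulo 31.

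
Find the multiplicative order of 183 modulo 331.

165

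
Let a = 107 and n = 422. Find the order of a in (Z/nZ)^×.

The order of 107 must divide φ(422) = φ(2)·φ(211) = 1·210 = 210 = 2 · 3 · 5 · 7.
Divisors of 210: 1, 2, 3, 5, 6, 7, 10, 14, 15, 21, 30, 35, 42, 70, 105, 210.
Check 107^d mod 422 for each divisor in increasing order:
107^1 ≡ 107
107^2 ≡ 55
107^3 ≡ 399
107^5 ≡ 1
The smallest such exponent is 5, so the order of 107 is 5.

5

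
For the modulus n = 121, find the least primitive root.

φ(121) = φ(11^2) = 11·(11−1) = 110 = 2 · 5 · 11.
Test candidates g = 2, 3, … against the prime factors q ∈ {2, 5, 11} of φ(121): g is a generator iff g^(110/q) ≢ 1 for every such q.
g = 2: 2^55 ≡ 120; 2^22 ≡ 81; 2^10 ≡ 56 — none is 1, so 2 is a primitive root.
So 2 is the smallest generator of (Z/121Z)^×.

2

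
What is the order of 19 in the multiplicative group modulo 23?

By Lagrange's theorem, ord_23(19) divides φ(23) = 23 − 1 = 22 = 2 · 11.
Divisors of 22: 1, 2, 11, 22.
Evaluate successive powers at the divisors of 22:
19^1 ≡ 19 (mod 23)
19^2 ≡ 16 (mod 23)
19^11 ≡ 22 (mod 23)
19^22 ≡ 1 (mod 23) ✓
Hence ord(19) = 22.

22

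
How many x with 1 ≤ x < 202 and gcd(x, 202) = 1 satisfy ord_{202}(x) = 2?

1

φ(202) = φ(2)·φ(101) = 1·100 = 100 = 2^2 · 5^2.
In a cyclic group of order 100, there are φ(d) elements of order d for each divisor d of 100, and zero for non-divisors.
2 | 100, and φ(2) = 2 − 1 = 1.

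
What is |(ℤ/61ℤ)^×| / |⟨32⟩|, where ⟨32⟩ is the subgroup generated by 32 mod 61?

5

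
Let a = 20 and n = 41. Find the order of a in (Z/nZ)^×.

ord(20) | φ(41) = 41 − 1 = 40 = 2^3 · 5.
Divisors of 40: 1, 2, 4, 5, 8, 10, 20, 40.
Evaluate successive powers at the divisors of 40:
20^1 ≡ 20
20^2 ≡ 31
20^4 ≡ 18
20^5 ≡ 32
20^8 ≡ 37
20^10 ≡ 40
20^20 ≡ 1
Hence ord(20) = 20.

20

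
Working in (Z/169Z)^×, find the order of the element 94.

39

By Lagrange's theorem, ord_169(94) divides φ(169) = φ(13^2) = 13·(13−1) = 156 = 2^2 · 3 · 13.
Divisors of 156: 1, 2, 3, 4, 6, 12, 13, 26, 39, 52, 78, 156.
Test each divisor d:
94^1 ≡ 94 (mod 169)
94^2 ≡ 48 (mod 169)
94^3 ≡ 118 (mod 169)
94^4 ≡ 107 (mod 169)
94^6 ≡ 66 (mod 169)
94^12 ≡ 131 (mod 169)
94^13 ≡ 146 (mod 169)
94^26 ≡ 22 (mod 169)
94^39 ≡ 1 (mod 169) ✓
Hence ord(94) = 39.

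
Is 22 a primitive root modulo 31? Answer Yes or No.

Yes

φ(31) = 31 − 1 = 30 = 2 · 3 · 5.
An element g generates (Z/31Z)^× iff g^(30/q) ≢ 1 (mod 31) for each prime q ∈ {2, 3, 5}.
22^15 ≡ 30 (mod 31)  [q = 2: ≢ 1 ✓]
22^10 ≡ 5 (mod 31)  [q = 3: ≢ 1 ✓]
22^6 ≡ 8 (mod 31)  [q = 5: ≢ 1 ✓]
Every test exponent gives a nontrivial residue, hence 22 generates the full group.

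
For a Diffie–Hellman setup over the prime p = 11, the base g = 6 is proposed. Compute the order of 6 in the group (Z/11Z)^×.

10

Since 6 ∈ (Z/11Z)^×, its order divides φ(11) = 11 − 1 = 10 = 2 · 5.
Divisors of 10: 1, 2, 5, 10.
Compute 6^d (mod 11) for the divisors d until we hit 1:
6^1 ≡ 6 (mod 11)
6^2 ≡ 3 (mod 11)
6^5 ≡ 10 (mod 11)
6^10 ≡ 1 (mod 11) ✓
Hence ord(6) = 10.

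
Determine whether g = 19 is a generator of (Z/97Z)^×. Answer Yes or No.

φ(97) = 97 − 1 = 96 = 2^5 · 3.
19 is a primitive root mod 97 iff 19^(φ(97)/q) ≢ 1 for every prime q | φ(97), i.e. q ∈ {2, 3}.
19^48 ≡ 96 (mod 97)  [q = 2: ≢ 1 ✓]
19^32 ≡ 1 (mod 97)  [q = 3: ≡ 1 ✗]
Since 19^32 ≡ 1, the order of 19 divides 32 < 96, so 19 is not a primitive root.

No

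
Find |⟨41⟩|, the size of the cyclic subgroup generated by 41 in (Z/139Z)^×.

By Lagrange's theorem, ord_139(41) divides φ(139) = 139 − 1 = 138 = 2 · 3 · 23.
Divisors of 138: 1, 2, 3, 6, 23, 46, 69, 138.
Evaluate successive powers at the divisors of 138:
41^1 ≡ 41 (mod 139)
41^2 ≡ 13 (mod 139)
41^3 ≡ 116 (mod 139)
41^6 ≡ 112 (mod 139)
41^23 ≡ 96 (mod 139)
41^46 ≡ 42 (mod 139)
41^69 ≡ 1 (mod 139) ✓
Therefore the multiplicative order of 41 modulo 139 is 69.

69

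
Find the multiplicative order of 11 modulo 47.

46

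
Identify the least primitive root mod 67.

2

φ(67) = 67 − 1 = 66 = 2 · 3 · 11.
g is a primitive root iff g^(66/q) ≢ 1 (mod 67) for each prime q ∈ {2, 3, 11}.
g = 2: 2^33 ≡ 66; 2^22 ≡ 37; 2^6 ≡ 64 — none is 1, so 2 is a primitive root.
So 2 is the smallest generator of (Z/67Z)^×.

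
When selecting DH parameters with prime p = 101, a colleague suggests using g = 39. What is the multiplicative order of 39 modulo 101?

20

The order of 39 must divide φ(101) = 101 − 1 = 100 = 2^2 · 5^2.
Divisors of 100: 1, 2, 4, 5, 10, 20, 25, 50, 100.
Check 39^d mod 101 for each divisor in increasing order:
39^1 ≡ 39 (mod 101)
39^2 ≡ 6 (mod 101)
39^4 ≡ 36 (mod 101)
39^5 ≡ 91 (mod 101)
39^10 ≡ 100 (mod 101)
39^20 ≡ 1 (mod 101) ✓
The smallest such exponent is 20, so the order of 39 is 20.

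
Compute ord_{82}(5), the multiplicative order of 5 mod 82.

20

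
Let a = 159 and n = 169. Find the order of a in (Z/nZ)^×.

Since 159 ∈ (Z/169Z)^×, its order divides φ(169) = φ(13^2) = 13·(13−1) = 156 = 2^2 · 3 · 13.
Divisors of 156: 1, 2, 3, 4, 6, 12, 13, 26, 39, 52, 78, 156.
Test each divisor d:
159^1 ≡ 159
159^2 ≡ 100
159^3 ≡ 14
159^4 ≡ 29
159^6 ≡ 27
159^12 ≡ 53
159^13 ≡ 146
159^26 ≡ 22
159^39 ≡ 1
Therefore the multiplicative order of 159 modulo 169 is 39.

39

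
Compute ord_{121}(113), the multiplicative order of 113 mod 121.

By Lagrange's theorem, ord_121(113) divides φ(121) = φ(11^2) = 11·(11−1) = 110 = 2 · 5 · 11.
Divisors of 110: 1, 2, 5, 10, 11, 22, 55, 110.
Check 113^d mod 121 for each divisor in increasing order:
113^1 ≡ 113
113^2 ≡ 64
113^5 ≡ 23
113^10 ≡ 45
113^11 ≡ 3
113^22 ≡ 9
113^55 ≡ 1
So ord_121(113) = 55.

55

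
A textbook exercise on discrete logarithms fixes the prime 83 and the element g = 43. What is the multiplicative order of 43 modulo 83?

82

By Lagrange's theorem, ord_83(43) divides φ(83) = 83 − 1 = 82 = 2 · 41.
Divisors of 82: 1, 2, 41, 82.
Evaluate successive powers at the divisors of 82:
43^1 ≡ 43 (mod 83)
43^2 ≡ 23 (mod 83)
43^41 ≡ 82 (mod 83)
43^82 ≡ 1 (mod 83) ✓
So ord_83(43) = 82.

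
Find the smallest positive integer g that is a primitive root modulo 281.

φ(281) = 281 − 1 = 280 = 2^3 · 5 · 7.
Test candidates g = 2, 3, … against the prime factors q ∈ {2, 5, 7} of φ(281): g is a generator iff g^(280/q) ≢ 1 for every such q.
g = 2: 2^140 ≡ 1 — hits 1, so not a primitive root.
g = 3: 3^140 ≡ 280; 3^56 ≡ 86; 3^40 ≡ 249 — none is 1, so 3 is a primitive root.
So 3 is the smallest generator of (Z/281Z)^×.

3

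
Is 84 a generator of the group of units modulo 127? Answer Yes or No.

φ(127) = 127 − 1 = 126 = 2 · 3^2 · 7.
84 is a primitive root mod 127 iff 84^(φ(127)/q) ≢ 1 for every prime q | φ(127), i.e. q ∈ {2, 3, 7}.
84^63 ≡ 1 (mod 127)  [q = 2: ≡ 1 ✗]
84^42 ≡ 19 (mod 127)  [q = 3: ≢ 1 ✓]
84^18 ≡ 4 (mod 127)  [q = 7: ≢ 1 ✓]
The check at q = 2 fails, so 84 generates a proper subgroup.

No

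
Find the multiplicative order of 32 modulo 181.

By Lagrange's theorem, ord_181(32) divides φ(181) = 181 − 1 = 180 = 2^2 · 3^2 · 5.
Divisors of 180: 1, 2, 3, 4, 5, 6, 9, 10, 12, 15, 18, 20, 30, 36, 45, 60, 90, 180.
Compute 32^d (mod 181) for the divisors d until we hit 1:
32^1 ≡ 32 (mod 181)
32^2 ≡ 119 (mod 181)
32^3 ≡ 7 (mod 181)
32^4 ≡ 43 (mod 181)
32^5 ≡ 109 (mod 181)
32^6 ≡ 49 (mod 181)
32^9 ≡ 162 (mod 181)
32^10 ≡ 116 (mod 181)
32^12 ≡ 48 (mod 181)
32^15 ≡ 155 (mod 181)
32^18 ≡ 180 (mod 181)
32^20 ≡ 62 (mod 181)
32^30 ≡ 133 (mod 181)
32^36 ≡ 1 (mod 181) ✓
Therefore the multiplicative order of 32 modulo 181 is 36.

36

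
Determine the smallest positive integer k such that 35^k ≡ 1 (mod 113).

16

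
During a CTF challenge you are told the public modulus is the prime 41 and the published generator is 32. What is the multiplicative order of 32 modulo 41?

4

By Lagrange's theorem, ord_41(32) divides φ(41) = 41 − 1 = 40 = 2^3 · 5.
Divisors of 40: 1, 2, 4, 5, 8, 10, 20, 40.
Check 32^d mod 41 for each divisor in increasing order:
32^1 ≡ 32
32^2 ≡ 40
32^4 ≡ 1
Therefore the multiplicative order of 32 modulo 41 is 4.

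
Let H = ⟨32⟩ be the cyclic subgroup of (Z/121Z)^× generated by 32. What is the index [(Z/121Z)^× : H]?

By Lagrange's theorem, ord_121(32) divides φ(121) = φ(11^2) = 11·(11−1) = 110 = 2 · 5 · 11.
Divisors of 110: 1, 2, 5, 10, 11, 22, 55, 110.
Compute 32^d (mod 121) for the divisors d until we hit 1:
32^1 ≡ 32 (mod 121)
32^2 ≡ 56 (mod 121)
32^5 ≡ 43 (mod 121)
32^10 ≡ 34 (mod 121)
32^11 ≡ 120 (mod 121)
32^22 ≡ 1 (mod 121) ✓
Thus |⟨32⟩| = ord(32) = 22.
[(Z/121Z)^× : ⟨32⟩] = 110/22 = 5.

5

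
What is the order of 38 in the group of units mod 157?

By Lagrange's theorem, ord_157(38) divides φ(157) = 157 − 1 = 156 = 2^2 · 3 · 13.
Divisors of 156: 1, 2, 3, 4, 6, 12, 13, 26, 39, 52, 78, 156.
Compute 38^d (mod 157) for the divisors d until we hit 1:
38^1 ≡ 38 (mod 157)
38^2 ≡ 31 (mod 157)
38^3 ≡ 79 (mod 157)
38^4 ≡ 19 (mod 157)
38^6 ≡ 118 (mod 157)
38^12 ≡ 108 (mod 157)
38^13 ≡ 22 (mod 157)
38^26 ≡ 13 (mod 157)
38^39 ≡ 129 (mod 157)
38^52 ≡ 12 (mod 157)
38^78 ≡ 156 (mod 157)
38^156 ≡ 1 (mod 157) ✓
The smallest such exponent is 156, so the order of 38 is 156.

156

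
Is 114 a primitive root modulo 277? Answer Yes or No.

Yes

φ(277) = 277 − 1 = 276 = 2^2 · 3 · 23.
Test 114^(276/q) mod 277 for each prime factor q of 276:
114^138 ≡ 276 (mod 277)  [q = 2: ≢ 1 ✓]
114^92 ≡ 160 (mod 277)  [q = 3: ≢ 1 ✓]
114^12 ≡ 164 (mod 277)  [q = 23: ≢ 1 ✓]
All checks pass, so 114 has order 276 and is a primitive root modulo 277.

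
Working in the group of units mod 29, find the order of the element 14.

Since 14 ∈ (Z/29Z)^×, its order divides φ(29) = 29 − 1 = 28 = 2^2 · 7.
Divisors of 28: 1, 2, 4, 7, 14, 28.
Compute 14^d (mod 29) for the divisors d until we hit 1:
14^1 ≡ 14
14^2 ≡ 22
14^4 ≡ 20
14^7 ≡ 12
14^14 ≡ 28
14^28 ≡ 1
So ord_29(14) = 28.

28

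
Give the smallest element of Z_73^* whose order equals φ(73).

5

φ(73) = 73 − 1 = 72 = 2^3 · 3^2.
g is a primitive root iff g^(72/q) ≢ 1 (mod 73) for each prime q ∈ {2, 3}.
g = 2: 2^36 ≡ 1 — hits 1, so not a primitive root.
g = 3: 3^36 ≡ 1 — hits 1, so not a primitive root.
g = 4: 4^36 ≡ 1 — hits 1, so not a primitive root.
g = 5: 5^36 ≡ 72; 5^24 ≡ 8 — none is 1, so 5 is a primitive root.
The smallest primitive root modulo 73 is 5.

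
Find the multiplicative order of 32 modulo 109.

36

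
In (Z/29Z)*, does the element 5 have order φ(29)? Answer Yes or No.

No

φ(29) = 29 − 1 = 28 = 2^2 · 7.
An element g generates (Z/29Z)^× iff g^(28/q) ≢ 1 (mod 29) for each prime q ∈ {2, 7}.
5^14 ≡ 1 (mod 29)  [q = 2: ≡ 1 ✗]
5^4 ≡ 16 (mod 29)  [q = 7: ≢ 1 ✓]
5^14 ≡ 1 shows ord(5) | 14, strictly less than φ(29); not a primitive root.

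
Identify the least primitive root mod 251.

φ(251) = 251 − 1 = 250 = 2 · 5^3.
g is a primitive root iff g^(250/q) ≢ 1 (mod 251) for each prime q ∈ {2, 5}.
g = 2: 2^125 ≡ 250; 2^50 ≡ 1 — hits 1, so not a primitive root.
g = 3: 3^125 ≡ 1 — hits 1, so not a primitive root.
g = 4: 4^125 ≡ 1 — hits 1, so not a primitive root.
g = 5: 5^125 ≡ 1 — hits 1, so not a primitive root.
g = 6: 6^125 ≡ 250; 6^50 ≡ 219 — none is 1, so 6 is a primitive root.
Hence the least primitive root of 251 is 6.

6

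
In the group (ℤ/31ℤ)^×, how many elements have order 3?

2

φ(31) = 31 − 1 = 30 = 2 · 3 · 5.
In a cyclic group of order 30, there are φ(d) elements of order d for each divisor d of 30, and zero for non-divisors.
3 | 30, and φ(3) = 3 − 1 = 2.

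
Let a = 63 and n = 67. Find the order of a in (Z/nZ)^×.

By Lagrange's theorem, ord_67(63) divides φ(67) = 67 − 1 = 66 = 2 · 3 · 11.
Divisors of 66: 1, 2, 3, 6, 11, 22, 33, 66.
Check 63^d mod 67 for each divisor in increasing order:
63^1 ≡ 63 (mod 67)
63^2 ≡ 16 (mod 67)
63^3 ≡ 3 (mod 67)
63^6 ≡ 9 (mod 67)
63^11 ≡ 30 (mod 67)
63^22 ≡ 29 (mod 67)
63^33 ≡ 66 (mod 67)
63^66 ≡ 1 (mod 67) ✓
Hence ord(63) = 66.

66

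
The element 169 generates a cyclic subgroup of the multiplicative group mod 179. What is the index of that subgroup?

The order of 169 must divide φ(179) = 179 − 1 = 178 = 2 · 89.
Divisors of 178: 1, 2, 89, 178.
Compute 169^d (mod 179) for the divisors d until we hit 1:
169^1 ≡ 169 (mod 179)
169^2 ≡ 100 (mod 179)
169^89 ≡ 1 (mod 179) ✓
The order of 169 is 89, so the subgroup it generates has 89 elements.
The index is φ(179) / ord(169) = 178 / 89 = 2.

2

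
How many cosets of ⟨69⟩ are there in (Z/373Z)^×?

31

By Lagrange's theorem, ord_373(69) divides φ(373) = 373 − 1 = 372 = 2^2 · 3 · 31.
Divisors of 372: 1, 2, 3, 4, 6, 12, 31, 62, 93, 124, 186, 372.
Evaluate successive powers at the divisors of 372:
69^1 ≡ 69 (mod 373)
69^2 ≡ 285 (mod 373)
69^3 ≡ 269 (mod 373)
69^4 ≡ 284 (mod 373)
69^6 ≡ 372 (mod 373)
69^12 ≡ 1 (mod 373) ✓
So ord_373(69) = 12, hence |⟨69⟩| = 12.
The index is φ(373) / ord(69) = 372 / 12 = 31.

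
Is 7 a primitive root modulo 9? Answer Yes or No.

No

φ(9) = φ(3^2) = 3·(3−1) = 6 = 2 · 3.
7 is a primitive root mod 9 iff 7^(φ(9)/q) ≢ 1 for every prime q | φ(9), i.e. q ∈ {2, 3}.
7^3 ≡ 1 (mod 9)  [q = 2: ≡ 1 ✗]
7^2 ≡ 4 (mod 9)  [q = 3: ≢ 1 ✓]
7^3 ≡ 1 shows ord(7) | 3, strictly less than φ(9); not a primitive root.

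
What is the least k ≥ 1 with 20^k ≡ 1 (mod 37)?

36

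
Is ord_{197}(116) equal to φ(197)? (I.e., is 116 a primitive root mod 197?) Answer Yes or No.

No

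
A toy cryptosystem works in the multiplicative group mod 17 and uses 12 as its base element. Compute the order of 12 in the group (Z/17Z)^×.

By Lagrange's theorem, ord_17(12) divides φ(17) = 17 − 1 = 16 = 2^4.
Divisors of 16: 1, 2, 4, 8, 16.
Test each divisor d:
12^1 ≡ 12 (mod 17)
12^2 ≡ 8 (mod 17)
12^4 ≡ 13 (mod 17)
12^8 ≡ 16 (mod 17)
12^16 ≡ 1 (mod 17) ✓
Therefore the multiplicative order of 12 modulo 17 is 16.

16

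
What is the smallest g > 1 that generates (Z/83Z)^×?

2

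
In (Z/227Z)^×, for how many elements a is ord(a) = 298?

φ(227) = 227 − 1 = 226 = 2 · 113.
In a cyclic group of order 226, there are φ(d) elements of order d for each divisor d of 226, and zero for non-divisors.
298 does not divide 226, so no element of (Z/227Z)^× has order 298.

0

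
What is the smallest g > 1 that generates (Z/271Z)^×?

6

φ(271) = 271 − 1 = 270 = 2 · 3^3 · 5.
Test candidates g = 2, 3, … against the prime factors q ∈ {2, 3, 5} of φ(271): g is a generator iff g^(270/q) ≢ 1 for every such q.
g = 2: 2^135 ≡ 1 — hits 1, so not a primitive root.
g = 3: 3^135 ≡ 270; 3^90 ≡ 1 — hits 1, so not a primitive root.
g = 4: 4^135 ≡ 1 — hits 1, so not a primitive root.
g = 5: 5^135 ≡ 1 — hits 1, so not a primitive root.
g = 6: 6^135 ≡ 270; 6^90 ≡ 242; 6^54 ≡ 10 — none is 1, so 6 is a primitive root.
So 6 is the smallest generator of (Z/271Z)^×.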